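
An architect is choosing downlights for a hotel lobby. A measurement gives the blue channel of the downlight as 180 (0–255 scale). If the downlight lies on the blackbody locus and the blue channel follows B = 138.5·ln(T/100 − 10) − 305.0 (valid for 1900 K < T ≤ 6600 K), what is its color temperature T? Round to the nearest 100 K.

4300 K

ln(t − 10) = (180 + 305.0) / 138.5 = 3.5018.
t − 10 = e^3.5018 = 33.175, so t = 43.175.
T = 100·t = 4318 K → 4300 K to the nearest 100 K.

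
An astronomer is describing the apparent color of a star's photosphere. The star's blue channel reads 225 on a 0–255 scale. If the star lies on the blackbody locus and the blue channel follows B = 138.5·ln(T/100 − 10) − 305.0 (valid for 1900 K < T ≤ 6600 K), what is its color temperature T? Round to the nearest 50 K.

5600 K

ln(t − 10) = (225 + 305.0) / 138.5 = 3.8267.
t − 10 = e^3.8267 = 45.911, so t = 55.911.
T = 100·t = 5591 K → 5600 K to the nearest 50 K.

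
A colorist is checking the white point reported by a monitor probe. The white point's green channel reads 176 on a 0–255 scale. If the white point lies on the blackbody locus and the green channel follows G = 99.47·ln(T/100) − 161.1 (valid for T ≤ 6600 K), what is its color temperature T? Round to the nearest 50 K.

2950 K

ln t = (176 + 161.1) / 99.47 = 3.3890.
t = e^3.3890 = 29.635.
T = 100·t = 2964 K → 2950 K to the nearest 50 K.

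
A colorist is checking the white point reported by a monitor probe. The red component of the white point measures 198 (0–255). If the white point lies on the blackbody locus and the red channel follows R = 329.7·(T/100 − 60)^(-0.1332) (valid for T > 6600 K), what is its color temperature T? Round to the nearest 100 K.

(t − 60)^(-0.1332) = 198/329.7 = 0.60055.
t − 60 = 0.60055^(1/-0.1332) = 0.60055^(-7.508) = 45.980, so t = 105.980.
T = 100·t = 10598 K → 10600 K to the nearest 100 K.

10600 K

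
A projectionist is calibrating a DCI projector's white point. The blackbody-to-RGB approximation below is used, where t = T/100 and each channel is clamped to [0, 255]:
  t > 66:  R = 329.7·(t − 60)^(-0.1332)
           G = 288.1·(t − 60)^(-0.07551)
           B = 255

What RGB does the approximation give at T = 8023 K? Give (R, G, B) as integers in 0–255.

t = 8023/100 = 80.23; the t > 66 branch applies.
R = 329.7·(80.23 − 60)^(-0.1332) = 329.7·20.23^(-0.1332) = 329.7·0.66995 = 220.882.
G = 288.1·(80.23 − 60)^(-0.07551) = 288.1·20.23^(-0.07551) = 288.1·0.79686 = 229.577.
B = 255 by definition for t > 66.
Rounded: (221, 230, 255).

(221, 230, 255)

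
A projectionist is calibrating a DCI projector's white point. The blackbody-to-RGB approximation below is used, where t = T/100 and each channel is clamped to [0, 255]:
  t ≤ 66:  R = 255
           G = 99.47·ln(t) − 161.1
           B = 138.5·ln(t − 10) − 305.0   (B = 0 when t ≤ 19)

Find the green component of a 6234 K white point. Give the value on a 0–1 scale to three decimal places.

0.980

t = 6234/100 = 62.34; the t ≤ 66 branch applies.
G = 99.47·ln 62.34 − 161.1 = 99.47·4.1326 − 161.1 = 249.970.
On a 0–1 scale: 249.970/255 = 0.9803 → 0.980.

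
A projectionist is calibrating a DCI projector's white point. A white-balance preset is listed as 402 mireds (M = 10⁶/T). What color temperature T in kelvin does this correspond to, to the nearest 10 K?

T = 10⁶ / 402 = 2487.56 K → 2490 K.

2490 K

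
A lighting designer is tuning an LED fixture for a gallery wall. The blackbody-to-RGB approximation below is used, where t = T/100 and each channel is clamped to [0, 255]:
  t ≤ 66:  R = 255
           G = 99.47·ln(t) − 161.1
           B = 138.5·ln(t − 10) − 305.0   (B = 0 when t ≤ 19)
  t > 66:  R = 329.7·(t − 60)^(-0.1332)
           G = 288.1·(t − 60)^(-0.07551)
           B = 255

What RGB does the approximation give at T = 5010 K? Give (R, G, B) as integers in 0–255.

t = 5010/100 = 50.1; the t ≤ 66 branch applies.
R = 255 by definition for t ≤ 66.
G = 99.47·ln 50.1 − 161.1 = 99.47·3.9140 − 161.1 = 228.228.
B = 138.5·ln(50.1 − 10) − 305.0 = 138.5·ln 40.1 − 305.0 = 138.5·3.6914 − 305.0 = 206.256.
Rounded: (255, 228, 206).

(255, 228, 206)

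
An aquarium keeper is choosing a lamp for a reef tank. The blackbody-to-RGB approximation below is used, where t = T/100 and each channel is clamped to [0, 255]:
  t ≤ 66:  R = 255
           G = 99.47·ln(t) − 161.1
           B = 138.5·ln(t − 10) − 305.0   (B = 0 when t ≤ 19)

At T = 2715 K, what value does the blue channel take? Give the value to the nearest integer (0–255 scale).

t = 2715/100 = 27.15; the t ≤ 66 branch applies.
B = 138.5·ln(27.15 − 10) − 305.0 = 138.5·ln 17.15 − 305.0 = 138.5·2.8420 − 305.0 = 88.617.
Rounded: 89.

89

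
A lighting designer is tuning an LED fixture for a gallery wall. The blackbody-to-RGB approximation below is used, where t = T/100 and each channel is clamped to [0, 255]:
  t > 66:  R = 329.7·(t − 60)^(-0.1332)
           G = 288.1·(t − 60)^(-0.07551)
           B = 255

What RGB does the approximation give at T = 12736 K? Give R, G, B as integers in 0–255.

R=188, G=210, B=255

t = 12736/100 = 127.36; the t > 66 branch applies.
R = 329.7·(127.36 − 60)^(-0.1332) = 329.7·67.36^(-0.1332) = 329.7·0.57076 = 188.181.
G = 288.1·(127.36 − 60)^(-0.07551) = 288.1·67.36^(-0.07551) = 288.1·0.72767 = 209.643.
B = 255 by definition for t > 66.
Rounded: (188, 210, 255).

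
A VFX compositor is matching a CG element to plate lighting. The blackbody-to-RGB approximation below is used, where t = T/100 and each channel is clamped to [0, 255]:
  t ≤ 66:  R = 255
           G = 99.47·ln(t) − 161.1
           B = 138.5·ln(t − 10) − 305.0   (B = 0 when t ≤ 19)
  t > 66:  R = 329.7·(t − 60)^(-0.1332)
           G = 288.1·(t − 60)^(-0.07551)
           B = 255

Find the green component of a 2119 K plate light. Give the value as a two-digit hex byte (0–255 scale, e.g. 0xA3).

t = 2119/100 = 21.19; the t ≤ 66 branch applies.
G = 99.47·ln 21.19 − 161.1 = 99.47·3.0535 − 161.1 = 142.635.
Rounded: 143; in hex, 0x8F.

0x8F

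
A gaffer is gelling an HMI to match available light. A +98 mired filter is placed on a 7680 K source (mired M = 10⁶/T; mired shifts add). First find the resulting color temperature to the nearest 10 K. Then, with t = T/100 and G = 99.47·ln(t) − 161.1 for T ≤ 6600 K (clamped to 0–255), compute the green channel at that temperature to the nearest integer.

M_in = 10⁶/7680 = 130.21; M_out = 130.21 + (+98) = 228.21.
T_out = 10⁶/228.21 = 4382.0 K → 4380 K; t = 43.8.
G = 99.47·ln 43.8 − 161.1 = 99.47·3.7796 − 161.1 = 214.860.
Rounded: 215.

215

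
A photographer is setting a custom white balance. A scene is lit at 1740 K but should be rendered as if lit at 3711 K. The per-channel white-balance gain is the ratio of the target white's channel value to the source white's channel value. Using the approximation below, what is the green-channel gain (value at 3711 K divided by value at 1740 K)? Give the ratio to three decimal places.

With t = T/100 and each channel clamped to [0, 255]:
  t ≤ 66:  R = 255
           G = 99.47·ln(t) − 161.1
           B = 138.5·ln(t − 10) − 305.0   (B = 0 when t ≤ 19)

At 1740 K (t = 17.4):
  G = 99.47·ln 17.4 − 161.1 = 99.47·2.8565 − 161.1 = 123.033.
At 3711 K (t = 37.11):
  G = 99.47·ln 37.11 − 161.1 = 99.47·3.6139 − 161.1 = 198.373.
Gain = 198.373 / 123.033 = 1.6124 → 1.612.

1.612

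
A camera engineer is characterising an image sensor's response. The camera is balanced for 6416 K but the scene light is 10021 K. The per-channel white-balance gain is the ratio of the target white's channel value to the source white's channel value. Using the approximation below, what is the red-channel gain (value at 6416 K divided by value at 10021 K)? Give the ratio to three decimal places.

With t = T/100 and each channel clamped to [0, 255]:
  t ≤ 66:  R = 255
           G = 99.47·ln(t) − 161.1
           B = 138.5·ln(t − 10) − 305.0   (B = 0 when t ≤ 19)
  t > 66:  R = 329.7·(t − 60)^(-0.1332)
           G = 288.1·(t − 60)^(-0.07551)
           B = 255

1.265

At 10021 K (t = 100.21):
  R = 329.7·(100.21 − 60)^(-0.1332) = 329.7·40.21^(-0.1332) = 329.7·0.61137 = 201.568.
At 6416 K (t = 64.16):
  R = 255 by definition for t ≤ 66.
Gain = 255.000 / 201.568 = 1.2651 → 1.265.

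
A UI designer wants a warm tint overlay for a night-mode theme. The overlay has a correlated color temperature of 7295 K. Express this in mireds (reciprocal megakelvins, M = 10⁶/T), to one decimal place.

M = 10⁶ / 7295 = 137.080 → 137.1 mireds.

137.1 mireds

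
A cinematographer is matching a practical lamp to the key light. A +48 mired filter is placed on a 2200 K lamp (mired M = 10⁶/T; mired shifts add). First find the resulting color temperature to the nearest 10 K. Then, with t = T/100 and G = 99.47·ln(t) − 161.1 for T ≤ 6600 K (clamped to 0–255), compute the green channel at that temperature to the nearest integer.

136

M_in = 10⁶/2200 = 454.55; M_out = 454.55 + (+48) = 502.55.
T_out = 10⁶/502.55 = 1989.9 K → 1990 K; t = 19.9.
G = 99.47·ln 19.9 − 161.1 = 99.47·2.9907 − 161.1 = 136.387.
Rounded: 136.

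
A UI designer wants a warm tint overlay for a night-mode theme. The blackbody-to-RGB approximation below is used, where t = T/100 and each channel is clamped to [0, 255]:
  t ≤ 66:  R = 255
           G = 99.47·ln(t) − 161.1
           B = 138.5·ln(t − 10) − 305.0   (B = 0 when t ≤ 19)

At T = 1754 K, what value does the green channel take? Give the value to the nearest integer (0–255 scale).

124

t = 1754/100 = 17.54; the t ≤ 66 branch applies.
G = 99.47·ln 17.54 − 161.1 = 99.47·2.8645 − 161.1 = 123.830.
Rounded: 124.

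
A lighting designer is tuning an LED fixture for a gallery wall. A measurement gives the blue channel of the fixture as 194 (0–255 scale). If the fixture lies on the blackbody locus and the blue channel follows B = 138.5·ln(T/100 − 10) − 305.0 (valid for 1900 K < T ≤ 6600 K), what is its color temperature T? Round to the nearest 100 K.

4700 K

ln(t − 10) = (194 + 305.0) / 138.5 = 3.6029.
t − 10 = e^3.6029 = 36.704, so t = 46.704.
T = 100·t = 4670 K → 4700 K to the nearest 100 K.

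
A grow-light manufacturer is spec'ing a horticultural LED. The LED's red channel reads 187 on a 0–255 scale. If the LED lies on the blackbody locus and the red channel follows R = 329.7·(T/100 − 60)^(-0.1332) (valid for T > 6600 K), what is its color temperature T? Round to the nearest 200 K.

(t − 60)^(-0.1332) = 187/329.7 = 0.56718.
t − 60 = 0.56718^(1/-0.1332) = 0.56718^(-7.508) = 70.620, so t = 130.620.
T = 100·t = 13062 K → 13000 K to the nearest 200 K.

13000 K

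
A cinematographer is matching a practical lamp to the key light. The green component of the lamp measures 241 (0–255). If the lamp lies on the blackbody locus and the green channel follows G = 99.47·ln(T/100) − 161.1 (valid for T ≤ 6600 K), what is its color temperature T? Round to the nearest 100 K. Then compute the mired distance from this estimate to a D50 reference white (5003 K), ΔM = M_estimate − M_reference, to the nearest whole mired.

-24 mireds

ln t = (241 + 161.1) / 99.47 = 4.0424.
t = e^4.0424 = 56.964.
T = 100·t = 5696 K → 5700 K to the nearest 100 K.
M_estimate = 10⁶/5700 = 175.44; M_reference = 10⁶/5003 = 199.88.
ΔM = 175.44 − 199.88 = -24.44 → -24 mireds.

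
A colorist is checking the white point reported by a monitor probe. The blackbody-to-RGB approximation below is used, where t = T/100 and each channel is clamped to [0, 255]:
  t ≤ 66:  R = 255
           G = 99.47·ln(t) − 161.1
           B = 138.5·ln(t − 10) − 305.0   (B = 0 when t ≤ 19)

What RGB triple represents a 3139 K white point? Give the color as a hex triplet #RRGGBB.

#FFB677

t = 3139/100 = 31.39; the t ≤ 66 branch applies.
R = 255 by definition for t ≤ 66.
G = 99.47·ln 31.39 − 161.1 = 99.47·3.4465 − 161.1 = 181.722.
B = 138.5·ln(31.39 − 10) − 305.0 = 138.5·ln 21.39 − 305.0 = 138.5·3.0629 − 305.0 = 119.215.
Rounded: (255, 182, 119).
In hex: #FFB677.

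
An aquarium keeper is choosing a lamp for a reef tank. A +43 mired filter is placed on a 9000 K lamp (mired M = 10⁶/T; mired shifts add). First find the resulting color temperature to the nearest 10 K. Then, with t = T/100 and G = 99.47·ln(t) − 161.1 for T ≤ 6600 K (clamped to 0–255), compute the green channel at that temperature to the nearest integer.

254

M_in = 10⁶/9000 = 111.11; M_out = 111.11 + (+43) = 154.11.
T_out = 10⁶/154.11 = 6488.8 K → 6490 K; t = 64.9.
G = 99.47·ln 64.9 − 161.1 = 99.47·4.1728 − 161.1 = 253.973.
Rounded: 254.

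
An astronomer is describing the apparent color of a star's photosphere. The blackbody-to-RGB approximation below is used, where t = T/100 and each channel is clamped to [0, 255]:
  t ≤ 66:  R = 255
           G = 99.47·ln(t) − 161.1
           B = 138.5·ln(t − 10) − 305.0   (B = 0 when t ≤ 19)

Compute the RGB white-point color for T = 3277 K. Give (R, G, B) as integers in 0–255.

(255, 186, 128)

t = 3277/100 = 32.77; the t ≤ 66 branch applies.
R = 255 by definition for t ≤ 66.
G = 99.47·ln 32.77 − 161.1 = 99.47·3.4895 − 161.1 = 186.002.
B = 138.5·ln(32.77 − 10) − 305.0 = 138.5·ln 22.77 − 305.0 = 138.5·3.1254 − 305.0 = 127.874.
Rounded: (255, 186, 128).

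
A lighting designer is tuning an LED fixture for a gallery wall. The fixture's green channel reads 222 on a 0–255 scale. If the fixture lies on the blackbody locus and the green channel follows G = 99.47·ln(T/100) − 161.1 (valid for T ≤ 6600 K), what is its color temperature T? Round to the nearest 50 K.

4700 K

ln t = (222 + 161.1) / 99.47 = 3.8514.
t = e^3.8514 = 47.059.
T = 100·t = 4706 K → 4700 K to the nearest 50 K.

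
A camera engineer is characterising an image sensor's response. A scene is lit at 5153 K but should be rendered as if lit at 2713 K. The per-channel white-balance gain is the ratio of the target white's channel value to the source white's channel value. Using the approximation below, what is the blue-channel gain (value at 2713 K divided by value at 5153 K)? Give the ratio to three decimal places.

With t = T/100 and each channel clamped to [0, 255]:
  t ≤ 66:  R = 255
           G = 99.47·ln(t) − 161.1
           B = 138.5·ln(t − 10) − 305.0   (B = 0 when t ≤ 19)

0.419

At 5153 K (t = 51.53):
  B = 138.5·ln(51.53 − 10) − 305.0 = 138.5·ln 41.53 − 305.0 = 138.5·3.7264 − 305.0 = 211.109.
At 2713 K (t = 27.13):
  B = 138.5·ln(27.13 − 10) − 305.0 = 138.5·ln 17.13 − 305.0 = 138.5·2.8408 − 305.0 = 88.455.
Gain = 88.455 / 211.109 = 0.4190 → 0.419.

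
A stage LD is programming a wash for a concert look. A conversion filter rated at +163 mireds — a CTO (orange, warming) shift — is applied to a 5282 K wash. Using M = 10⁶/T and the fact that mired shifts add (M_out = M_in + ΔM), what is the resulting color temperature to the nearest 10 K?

2840 K

M_in = 10⁶/5282 = 189.32 mireds.
M_out = 189.32 + (+163) = 352.32 mireds.
T_out = 10⁶/352.32 = 2838.3 K → 2840 K.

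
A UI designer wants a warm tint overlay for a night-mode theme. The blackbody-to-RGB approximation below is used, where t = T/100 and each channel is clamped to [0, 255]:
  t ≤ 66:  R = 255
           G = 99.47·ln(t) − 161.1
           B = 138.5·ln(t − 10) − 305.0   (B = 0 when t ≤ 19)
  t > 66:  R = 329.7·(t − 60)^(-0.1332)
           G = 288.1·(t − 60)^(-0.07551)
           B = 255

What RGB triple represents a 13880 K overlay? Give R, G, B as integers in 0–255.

R=184, G=207, B=255

t = 13880/100 = 138.8; the t > 66 branch applies.
R = 329.7·(138.8 − 60)^(-0.1332) = 329.7·78.8^(-0.1332) = 329.7·0.55896 = 184.290.
G = 288.1·(138.8 − 60)^(-0.07551) = 288.1·78.8^(-0.07551) = 288.1·0.71911 = 207.175.
B = 255 by definition for t > 66.
Rounded: (184, 207, 255).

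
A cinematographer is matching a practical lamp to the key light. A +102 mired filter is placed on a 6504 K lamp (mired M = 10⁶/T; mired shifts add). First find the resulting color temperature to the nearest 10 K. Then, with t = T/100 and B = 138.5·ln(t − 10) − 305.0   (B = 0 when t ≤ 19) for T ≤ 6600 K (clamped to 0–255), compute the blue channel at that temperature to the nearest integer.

M_in = 10⁶/6504 = 153.75; M_out = 153.75 + (+102) = 255.75.
T_out = 10⁶/255.75 = 3910.0 K → 3910 K; t = 39.1.
B = 138.5·ln(39.1 − 10) − 305.0 = 138.5·ln 29.1 − 305.0 = 138.5·3.3707 − 305.0 = 161.847.
Rounded: 162.

162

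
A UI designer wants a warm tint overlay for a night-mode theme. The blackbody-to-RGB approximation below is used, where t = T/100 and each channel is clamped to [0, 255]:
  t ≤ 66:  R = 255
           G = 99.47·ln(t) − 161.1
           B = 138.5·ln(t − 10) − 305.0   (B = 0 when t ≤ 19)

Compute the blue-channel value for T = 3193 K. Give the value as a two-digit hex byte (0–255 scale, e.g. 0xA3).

t = 3193/100 = 31.93; the t ≤ 66 branch applies.
B = 138.5·ln(31.93 − 10) − 305.0 = 138.5·ln 21.93 − 305.0 = 138.5·3.0879 − 305.0 = 122.668.
Rounded: 123; in hex, 0x7B.

0x7B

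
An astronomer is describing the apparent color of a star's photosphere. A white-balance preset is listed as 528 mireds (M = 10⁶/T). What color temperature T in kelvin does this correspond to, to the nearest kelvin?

1894 K

T = 10⁶ / 528 = 1893.94 K → 1894 K.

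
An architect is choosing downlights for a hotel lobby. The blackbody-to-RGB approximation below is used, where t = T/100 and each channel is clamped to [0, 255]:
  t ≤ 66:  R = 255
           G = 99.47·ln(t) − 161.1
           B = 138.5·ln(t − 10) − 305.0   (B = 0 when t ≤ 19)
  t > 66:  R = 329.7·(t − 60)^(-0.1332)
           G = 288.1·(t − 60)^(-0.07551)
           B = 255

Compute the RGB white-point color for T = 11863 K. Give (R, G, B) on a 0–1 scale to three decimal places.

t = 11863/100 = 118.63; the t > 66 branch applies.
R = 329.7·(118.63 − 60)^(-0.1332) = 329.7·58.63^(-0.1332) = 329.7·0.58142 = 191.693.
G = 288.1·(118.63 − 60)^(-0.07551) = 288.1·58.63^(-0.07551) = 288.1·0.73534 = 211.852.
B = 255 by definition for t > 66.
Dividing each by 255: (0.7517, 0.8308, 1.0000) → (0.752, 0.831, 1.000).

(0.752, 0.831, 1.000)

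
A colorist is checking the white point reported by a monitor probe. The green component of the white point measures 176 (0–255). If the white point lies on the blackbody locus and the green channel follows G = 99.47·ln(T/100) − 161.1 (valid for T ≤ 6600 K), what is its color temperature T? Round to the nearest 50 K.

2950 K

ln t = (176 + 161.1) / 99.47 = 3.3890.
t = e^3.3890 = 29.635.
T = 100·t = 2964 K → 2950 K to the nearest 50 K.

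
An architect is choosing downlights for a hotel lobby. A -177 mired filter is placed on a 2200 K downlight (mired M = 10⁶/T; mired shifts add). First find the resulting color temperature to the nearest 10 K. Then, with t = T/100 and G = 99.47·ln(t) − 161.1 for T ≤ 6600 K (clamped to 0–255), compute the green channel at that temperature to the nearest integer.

195

M_in = 10⁶/2200 = 454.55; M_out = 454.55 + (-177) = 277.55.
T_out = 10⁶/277.55 = 3603.0 K → 3600 K; t = 36.
G = 99.47·ln 36 − 161.1 = 99.47·3.5835 − 161.1 = 195.353.
Rounded: 195.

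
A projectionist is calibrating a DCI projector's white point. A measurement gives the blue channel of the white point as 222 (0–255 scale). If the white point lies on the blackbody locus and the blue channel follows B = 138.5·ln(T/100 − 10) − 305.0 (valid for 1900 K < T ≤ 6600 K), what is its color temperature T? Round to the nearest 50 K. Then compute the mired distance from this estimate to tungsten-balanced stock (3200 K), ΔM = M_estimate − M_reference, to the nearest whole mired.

ln(t − 10) = (222 + 305.0) / 138.5 = 3.8051.
t − 10 = e^3.8051 = 44.928, so t = 54.928.
T = 100·t = 5493 K → 5500 K to the nearest 50 K.
M_estimate = 10⁶/5500 = 181.82; M_reference = 10⁶/3200 = 312.50.
ΔM = 181.82 − 312.50 = -130.68 → -131 mireds.

-131 mireds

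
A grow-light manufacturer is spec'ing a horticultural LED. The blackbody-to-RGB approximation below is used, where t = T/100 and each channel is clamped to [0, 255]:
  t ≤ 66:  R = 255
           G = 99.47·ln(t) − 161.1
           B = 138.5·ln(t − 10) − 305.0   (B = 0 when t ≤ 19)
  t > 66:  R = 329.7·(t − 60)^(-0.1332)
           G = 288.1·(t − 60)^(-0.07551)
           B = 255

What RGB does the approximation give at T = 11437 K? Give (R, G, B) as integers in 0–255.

t = 11437/100 = 114.37; the t > 66 branch applies.
R = 329.7·(114.37 − 60)^(-0.1332) = 329.7·54.37^(-0.1332) = 329.7·0.58729 = 193.628.
G = 288.1·(114.37 − 60)^(-0.07551) = 288.1·54.37^(-0.07551) = 288.1·0.73954 = 213.062.
B = 255 by definition for t > 66.
Rounded: (194, 213, 255).

(194, 213, 255)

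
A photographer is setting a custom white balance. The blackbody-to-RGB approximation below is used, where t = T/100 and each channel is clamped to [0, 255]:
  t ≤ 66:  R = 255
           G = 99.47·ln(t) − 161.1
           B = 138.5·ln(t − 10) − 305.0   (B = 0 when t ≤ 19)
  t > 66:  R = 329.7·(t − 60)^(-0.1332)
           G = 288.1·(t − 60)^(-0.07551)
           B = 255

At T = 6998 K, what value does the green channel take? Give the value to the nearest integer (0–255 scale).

t = 6998/100 = 69.98; the t > 66 branch applies.
G = 288.1·(69.98 − 60)^(-0.07551) = 288.1·9.98^(-0.07551) = 288.1·0.84053 = 242.158.
Rounded: 242.

242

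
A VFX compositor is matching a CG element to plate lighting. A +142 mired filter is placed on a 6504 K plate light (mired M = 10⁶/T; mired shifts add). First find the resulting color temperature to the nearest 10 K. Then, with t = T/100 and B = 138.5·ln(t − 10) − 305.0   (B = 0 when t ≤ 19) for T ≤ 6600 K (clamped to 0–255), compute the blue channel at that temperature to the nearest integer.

134

M_in = 10⁶/6504 = 153.75; M_out = 153.75 + (+142) = 295.75.
T_out = 10⁶/295.75 = 3381.2 K → 3380 K; t = 33.8.
B = 138.5·ln(33.8 − 10) − 305.0 = 138.5·ln 23.8 − 305.0 = 138.5·3.1697 − 305.0 = 134.001.
Rounded: 134.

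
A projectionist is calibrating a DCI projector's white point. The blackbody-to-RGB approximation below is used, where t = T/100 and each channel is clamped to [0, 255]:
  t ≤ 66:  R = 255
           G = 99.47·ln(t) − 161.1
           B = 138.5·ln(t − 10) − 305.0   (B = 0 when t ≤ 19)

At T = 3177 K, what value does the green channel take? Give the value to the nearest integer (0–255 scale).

t = 3177/100 = 31.77; the t ≤ 66 branch applies.
G = 99.47·ln 31.77 − 161.1 = 99.47·3.4585 − 161.1 = 182.919.
Rounded: 183.

183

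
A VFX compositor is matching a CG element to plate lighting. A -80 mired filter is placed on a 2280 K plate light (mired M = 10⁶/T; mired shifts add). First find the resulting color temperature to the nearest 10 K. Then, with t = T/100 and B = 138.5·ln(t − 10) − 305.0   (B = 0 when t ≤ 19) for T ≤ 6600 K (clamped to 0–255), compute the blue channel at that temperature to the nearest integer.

M_in = 10⁶/2280 = 438.60; M_out = 438.60 + (-80) = 358.60.
T_out = 10⁶/358.60 = 2788.6 K → 2790 K; t = 27.9.
B = 138.5·ln(27.9 − 10) − 305.0 = 138.5·ln 17.9 − 305.0 = 138.5·2.8848 − 305.0 = 94.545.
Rounded: 95.

95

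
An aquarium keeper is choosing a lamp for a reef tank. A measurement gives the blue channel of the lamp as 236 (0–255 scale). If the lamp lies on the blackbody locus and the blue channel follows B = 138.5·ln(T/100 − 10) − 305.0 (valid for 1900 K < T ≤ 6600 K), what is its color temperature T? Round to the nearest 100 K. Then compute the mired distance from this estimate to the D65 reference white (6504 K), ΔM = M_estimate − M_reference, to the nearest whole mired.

ln(t − 10) = (236 + 305.0) / 138.5 = 3.9061.
t − 10 = e^3.9061 = 49.707, so t = 59.707.
T = 100·t = 5971 K → 6000 K to the nearest 100 K.
M_estimate = 10⁶/6000 = 166.67; M_reference = 10⁶/6504 = 153.75.
ΔM = 166.67 − 153.75 = 12.92 → +13 mireds.

+13 mireds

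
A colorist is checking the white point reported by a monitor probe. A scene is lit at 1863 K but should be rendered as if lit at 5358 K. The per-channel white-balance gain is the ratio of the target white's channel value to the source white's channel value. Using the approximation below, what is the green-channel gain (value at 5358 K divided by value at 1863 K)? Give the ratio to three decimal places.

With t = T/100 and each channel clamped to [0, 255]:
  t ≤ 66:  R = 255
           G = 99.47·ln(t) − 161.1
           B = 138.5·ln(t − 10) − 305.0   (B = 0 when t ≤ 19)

1.809

At 1863 K (t = 18.63):
  G = 99.47·ln 18.63 − 161.1 = 99.47·2.9248 − 161.1 = 129.827.
At 5358 K (t = 53.58):
  G = 99.47·ln 53.58 − 161.1 = 99.47·3.9812 − 161.1 = 234.908.
Gain = 234.908 / 129.827 = 1.8094 → 1.809.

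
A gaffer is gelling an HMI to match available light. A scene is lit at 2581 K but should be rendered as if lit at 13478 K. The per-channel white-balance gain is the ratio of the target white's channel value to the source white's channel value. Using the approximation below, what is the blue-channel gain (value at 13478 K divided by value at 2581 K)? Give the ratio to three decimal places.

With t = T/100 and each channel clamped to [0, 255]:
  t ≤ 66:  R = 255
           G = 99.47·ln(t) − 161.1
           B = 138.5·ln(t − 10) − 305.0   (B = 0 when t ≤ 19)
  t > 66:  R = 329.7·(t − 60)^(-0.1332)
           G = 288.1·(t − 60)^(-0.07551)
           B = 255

At 2581 K (t = 25.81):
  B = 138.5·ln(25.81 − 10) − 305.0 = 138.5·ln 15.81 − 305.0 = 138.5·2.7606 − 305.0 = 77.349.
At 13478 K (t = 134.78):
  B = 255 by definition for t > 66.
Gain = 255.000 / 77.349 = 3.2967 → 3.297.

3.297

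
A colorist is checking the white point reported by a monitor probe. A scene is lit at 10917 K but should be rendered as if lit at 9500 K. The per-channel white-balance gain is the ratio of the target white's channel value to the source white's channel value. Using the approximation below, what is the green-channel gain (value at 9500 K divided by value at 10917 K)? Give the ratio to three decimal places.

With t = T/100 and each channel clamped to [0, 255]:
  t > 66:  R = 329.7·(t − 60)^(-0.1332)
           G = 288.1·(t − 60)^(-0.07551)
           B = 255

1.026

At 10917 K (t = 109.17):
  G = 288.1·(109.17 − 60)^(-0.07551) = 288.1·49.17^(-0.07551) = 288.1·0.74518 = 214.686.
At 9500 K (t = 95):
  G = 288.1·(95 − 60)^(-0.07551) = 288.1·35^(-0.07551) = 288.1·0.76455 = 220.268.
Gain = 220.268 / 214.686 = 1.0260 → 1.026.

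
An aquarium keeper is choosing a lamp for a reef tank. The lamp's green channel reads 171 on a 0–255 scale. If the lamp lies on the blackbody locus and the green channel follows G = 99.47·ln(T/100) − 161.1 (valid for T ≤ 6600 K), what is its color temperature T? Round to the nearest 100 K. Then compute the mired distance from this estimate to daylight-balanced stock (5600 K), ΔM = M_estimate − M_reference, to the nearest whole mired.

+179 mireds

ln t = (171 + 161.1) / 99.47 = 3.3387.
t = e^3.3387 = 28.182.
T = 100·t = 2818 K → 2800 K to the nearest 100 K.
M_estimate = 10⁶/2800 = 357.14; M_reference = 10⁶/5600 = 178.57.
ΔM = 357.14 − 178.57 = 178.57 → +179 mireds.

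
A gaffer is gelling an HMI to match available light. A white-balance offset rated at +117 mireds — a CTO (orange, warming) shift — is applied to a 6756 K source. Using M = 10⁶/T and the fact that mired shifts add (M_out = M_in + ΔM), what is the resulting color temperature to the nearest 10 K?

3770 K

M_in = 10⁶/6756 = 148.02 mireds.
M_out = 148.02 + (+117) = 265.02 mireds.
T_out = 10⁶/265.02 = 3773.3 K → 3770 K.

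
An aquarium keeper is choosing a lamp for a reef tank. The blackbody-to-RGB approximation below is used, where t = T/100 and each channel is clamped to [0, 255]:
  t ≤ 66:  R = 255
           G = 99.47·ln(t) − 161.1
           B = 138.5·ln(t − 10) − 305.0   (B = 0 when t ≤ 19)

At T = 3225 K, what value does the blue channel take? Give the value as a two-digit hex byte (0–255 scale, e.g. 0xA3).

t = 3225/100 = 32.25; the t ≤ 66 branch applies.
B = 138.5·ln(32.25 − 10) − 305.0 = 138.5·ln 22.25 − 305.0 = 138.5·3.1023 − 305.0 = 124.674.
Rounded: 125; in hex, 0x7D.

0x7D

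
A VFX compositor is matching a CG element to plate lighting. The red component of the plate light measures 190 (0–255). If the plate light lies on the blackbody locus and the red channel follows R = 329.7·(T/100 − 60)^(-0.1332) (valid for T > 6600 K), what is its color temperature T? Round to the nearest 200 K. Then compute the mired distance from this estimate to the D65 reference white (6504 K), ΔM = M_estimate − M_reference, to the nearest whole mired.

(t − 60)^(-0.1332) = 190/329.7 = 0.57628.
t − 60 = 0.57628^(1/-0.1332) = 0.57628^(-7.508) = 62.667, so t = 122.667.
T = 100·t = 12267 K → 12200 K to the nearest 200 K.
M_estimate = 10⁶/12200 = 81.97; M_reference = 10⁶/6504 = 153.75.
ΔM = 81.97 − 153.75 = -71.78 → -72 mireds.

-72 mireds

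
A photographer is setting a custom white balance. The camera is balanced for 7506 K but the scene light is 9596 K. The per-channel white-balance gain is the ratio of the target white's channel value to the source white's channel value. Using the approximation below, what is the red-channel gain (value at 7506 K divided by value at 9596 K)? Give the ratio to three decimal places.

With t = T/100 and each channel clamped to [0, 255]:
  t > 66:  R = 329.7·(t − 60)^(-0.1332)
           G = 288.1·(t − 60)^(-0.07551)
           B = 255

1.123

At 9596 K (t = 95.96):
  R = 329.7·(95.96 − 60)^(-0.1332) = 329.7·35.96^(-0.1332) = 329.7·0.62053 = 204.590.
At 7506 K (t = 75.06):
  R = 329.7·(75.06 − 60)^(-0.1332) = 329.7·15.06^(-0.1332) = 329.7·0.69681 = 229.738.
Gain = 229.738 / 204.590 = 1.1229 → 1.123.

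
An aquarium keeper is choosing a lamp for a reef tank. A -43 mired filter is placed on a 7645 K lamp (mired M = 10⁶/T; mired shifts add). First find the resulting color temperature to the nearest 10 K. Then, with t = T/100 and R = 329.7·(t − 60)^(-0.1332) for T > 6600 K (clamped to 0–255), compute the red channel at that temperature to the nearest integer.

M_in = 10⁶/7645 = 130.80; M_out = 130.80 + (-43) = 87.80.
T_out = 10⁶/87.80 = 11388.9 K → 11390 K; t = 113.9.
R = 329.7·(113.9 − 60)^(-0.1332) = 329.7·53.9^(-0.1332) = 329.7·0.58797 = 193.852.
Rounded: 194.

194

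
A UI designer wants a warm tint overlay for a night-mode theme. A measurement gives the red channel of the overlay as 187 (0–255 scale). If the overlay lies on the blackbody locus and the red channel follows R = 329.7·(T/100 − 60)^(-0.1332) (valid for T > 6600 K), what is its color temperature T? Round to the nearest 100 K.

13100 K

(t − 60)^(-0.1332) = 187/329.7 = 0.56718.
t − 60 = 0.56718^(1/-0.1332) = 0.56718^(-7.508) = 70.620, so t = 130.620.
T = 100·t = 13062 K → 13100 K to the nearest 100 K.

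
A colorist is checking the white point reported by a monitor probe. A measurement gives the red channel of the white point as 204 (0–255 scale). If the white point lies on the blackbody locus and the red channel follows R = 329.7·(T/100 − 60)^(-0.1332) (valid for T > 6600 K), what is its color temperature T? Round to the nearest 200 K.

(t − 60)^(-0.1332) = 204/329.7 = 0.61874.
t − 60 = 0.61874^(1/-0.1332) = 0.61874^(-7.508) = 36.748, so t = 96.748.
T = 100·t = 9675 K → 9600 K to the nearest 200 K.

9600 K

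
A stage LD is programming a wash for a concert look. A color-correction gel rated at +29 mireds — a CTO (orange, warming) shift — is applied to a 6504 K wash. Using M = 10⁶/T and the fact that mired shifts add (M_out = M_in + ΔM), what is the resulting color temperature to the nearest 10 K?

5470 K

M_in = 10⁶/6504 = 153.75 mireds.
M_out = 153.75 + (+29) = 182.75 mireds.
T_out = 10⁶/182.75 = 5471.9 K → 5470 K.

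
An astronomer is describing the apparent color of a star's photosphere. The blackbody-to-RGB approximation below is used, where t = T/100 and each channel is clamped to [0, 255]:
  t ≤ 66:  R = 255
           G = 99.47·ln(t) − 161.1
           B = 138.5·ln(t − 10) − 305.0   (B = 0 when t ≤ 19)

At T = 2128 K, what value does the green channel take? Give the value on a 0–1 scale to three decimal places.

t = 2128/100 = 21.28; the t ≤ 66 branch applies.
G = 99.47·ln 21.28 − 161.1 = 99.47·3.0578 − 161.1 = 143.056.
On a 0–1 scale: 143.056/255 = 0.5610 → 0.561.

0.561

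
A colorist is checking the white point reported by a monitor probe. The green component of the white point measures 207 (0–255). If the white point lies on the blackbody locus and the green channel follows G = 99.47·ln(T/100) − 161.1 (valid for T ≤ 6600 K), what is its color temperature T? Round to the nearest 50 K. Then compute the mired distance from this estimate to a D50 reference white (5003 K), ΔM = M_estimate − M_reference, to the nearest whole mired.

+47 mireds

ln t = (207 + 161.1) / 99.47 = 3.7006.
t = e^3.7006 = 40.472.
T = 100·t = 4047 K → 4050 K to the nearest 50 K.
M_estimate = 10⁶/4050 = 246.91; M_reference = 10⁶/5003 = 199.88.
ΔM = 246.91 − 199.88 = 47.03 → +47 mireds.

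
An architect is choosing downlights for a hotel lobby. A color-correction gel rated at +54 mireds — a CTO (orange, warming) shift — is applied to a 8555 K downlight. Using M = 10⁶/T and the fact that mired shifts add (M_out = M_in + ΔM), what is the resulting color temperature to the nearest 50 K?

M_in = 10⁶/8555 = 116.89 mireds.
M_out = 116.89 + (+54) = 170.89 mireds.
T_out = 10⁶/170.89 = 5851.7 K → 5850 K.

5850 K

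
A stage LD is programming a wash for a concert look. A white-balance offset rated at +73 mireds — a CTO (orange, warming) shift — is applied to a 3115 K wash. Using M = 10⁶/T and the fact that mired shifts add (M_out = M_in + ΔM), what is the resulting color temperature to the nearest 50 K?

2550 K

M_in = 10⁶/3115 = 321.03 mireds.
M_out = 321.03 + (+73) = 394.03 mireds.
T_out = 10⁶/394.03 = 2537.9 K → 2550 K.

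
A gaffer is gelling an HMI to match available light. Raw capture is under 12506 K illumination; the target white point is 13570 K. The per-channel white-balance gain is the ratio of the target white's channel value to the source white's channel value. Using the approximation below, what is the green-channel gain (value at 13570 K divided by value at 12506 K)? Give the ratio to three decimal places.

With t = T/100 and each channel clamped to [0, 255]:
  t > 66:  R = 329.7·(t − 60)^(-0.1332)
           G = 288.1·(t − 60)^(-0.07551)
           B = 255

At 12506 K (t = 125.06):
  G = 288.1·(125.06 − 60)^(-0.07551) = 288.1·65.06^(-0.07551) = 288.1·0.72959 = 210.194.
At 13570 K (t = 135.7):
  G = 288.1·(135.7 − 60)^(-0.07551) = 288.1·75.7^(-0.07551) = 288.1·0.72129 = 207.803.
Gain = 207.803 / 210.194 = 0.9886 → 0.989.

0.989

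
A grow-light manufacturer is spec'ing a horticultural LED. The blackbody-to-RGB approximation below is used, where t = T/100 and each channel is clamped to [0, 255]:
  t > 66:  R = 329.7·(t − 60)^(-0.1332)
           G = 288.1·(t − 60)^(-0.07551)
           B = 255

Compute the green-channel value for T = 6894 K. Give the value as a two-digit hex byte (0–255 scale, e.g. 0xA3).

0xF4

t = 6894/100 = 68.94; the t > 66 branch applies.
G = 288.1·(68.94 − 60)^(-0.07551) = 288.1·8.94^(-0.07551) = 288.1·0.84755 = 244.179.
Rounded: 244; in hex, 0xF4.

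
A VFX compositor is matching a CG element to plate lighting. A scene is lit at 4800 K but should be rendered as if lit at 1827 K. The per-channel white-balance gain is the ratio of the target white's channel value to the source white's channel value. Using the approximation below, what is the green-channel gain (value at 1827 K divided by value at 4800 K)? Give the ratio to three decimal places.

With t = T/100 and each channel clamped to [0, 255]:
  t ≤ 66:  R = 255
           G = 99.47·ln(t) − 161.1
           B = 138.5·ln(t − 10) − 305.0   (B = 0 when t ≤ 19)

At 4800 K (t = 48):
  G = 99.47·ln 48 − 161.1 = 99.47·3.8712 − 161.1 = 223.968.
At 1827 K (t = 18.27):
  G = 99.47·ln 18.27 − 161.1 = 99.47·2.9053 − 161.1 = 127.886.
Gain = 127.886 / 223.968 = 0.5710 → 0.571.

0.571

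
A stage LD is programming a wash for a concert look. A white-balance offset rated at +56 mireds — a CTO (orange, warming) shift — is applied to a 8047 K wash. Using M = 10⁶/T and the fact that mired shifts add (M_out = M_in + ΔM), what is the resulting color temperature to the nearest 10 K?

M_in = 10⁶/8047 = 124.27 mireds.
M_out = 124.27 + (+56) = 180.27 mireds.
T_out = 10⁶/180.27 = 5547.2 K → 5550 K.

5550 K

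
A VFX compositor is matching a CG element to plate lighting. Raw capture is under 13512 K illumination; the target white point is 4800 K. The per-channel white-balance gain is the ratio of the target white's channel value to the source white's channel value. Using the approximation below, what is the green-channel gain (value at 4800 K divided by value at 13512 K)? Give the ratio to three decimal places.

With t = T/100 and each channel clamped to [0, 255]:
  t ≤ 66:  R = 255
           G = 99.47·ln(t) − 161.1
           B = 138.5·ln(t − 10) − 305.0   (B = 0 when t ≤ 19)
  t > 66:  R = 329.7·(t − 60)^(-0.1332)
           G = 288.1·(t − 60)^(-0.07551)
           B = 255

1.077

At 13512 K (t = 135.12):
  G = 288.1·(135.12 − 60)^(-0.07551) = 288.1·75.12^(-0.07551) = 288.1·0.72171 = 207.924.
At 4800 K (t = 48):
  G = 99.47·ln 48 − 161.1 = 99.47·3.8712 − 161.1 = 223.968.
Gain = 223.968 / 207.924 = 1.0772 → 1.077.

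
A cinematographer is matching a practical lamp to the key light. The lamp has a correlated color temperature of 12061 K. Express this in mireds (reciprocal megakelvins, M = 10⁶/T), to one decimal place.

82.9 mireds

M = 10⁶ / 12061 = 82.912 → 82.9 mireds.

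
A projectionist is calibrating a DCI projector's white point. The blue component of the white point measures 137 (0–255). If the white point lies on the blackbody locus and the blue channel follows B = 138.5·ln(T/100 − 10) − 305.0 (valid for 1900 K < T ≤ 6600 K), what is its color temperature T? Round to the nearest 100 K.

3400 K

ln(t − 10) = (137 + 305.0) / 138.5 = 3.1913.
t − 10 = e^3.1913 = 24.321, so t = 34.321.
T = 100·t = 3432 K → 3400 K to the nearest 100 K.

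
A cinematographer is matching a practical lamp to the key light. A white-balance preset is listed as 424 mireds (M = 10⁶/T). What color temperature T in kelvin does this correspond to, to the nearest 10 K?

T = 10⁶ / 424 = 2358.49 K → 2360 K.

2360 K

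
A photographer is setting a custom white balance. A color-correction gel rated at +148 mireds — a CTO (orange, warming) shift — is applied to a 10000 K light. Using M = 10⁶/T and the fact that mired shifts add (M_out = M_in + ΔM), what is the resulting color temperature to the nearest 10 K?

4030 K

M_in = 10⁶/10000 = 100.00 mireds.
M_out = 100.00 + (+148) = 248.00 mireds.
T_out = 10⁶/248.00 = 4032.3 K → 4030 K.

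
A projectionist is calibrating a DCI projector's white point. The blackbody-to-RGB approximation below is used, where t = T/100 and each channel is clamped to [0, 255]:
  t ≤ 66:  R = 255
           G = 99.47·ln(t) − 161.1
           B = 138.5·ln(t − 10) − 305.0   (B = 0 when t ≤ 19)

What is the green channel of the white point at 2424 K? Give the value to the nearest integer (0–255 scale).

156

t = 2424/100 = 24.24; the t ≤ 66 branch applies.
G = 99.47·ln 24.24 − 161.1 = 99.47·3.1880 − 161.1 = 156.011.
Rounded: 156.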